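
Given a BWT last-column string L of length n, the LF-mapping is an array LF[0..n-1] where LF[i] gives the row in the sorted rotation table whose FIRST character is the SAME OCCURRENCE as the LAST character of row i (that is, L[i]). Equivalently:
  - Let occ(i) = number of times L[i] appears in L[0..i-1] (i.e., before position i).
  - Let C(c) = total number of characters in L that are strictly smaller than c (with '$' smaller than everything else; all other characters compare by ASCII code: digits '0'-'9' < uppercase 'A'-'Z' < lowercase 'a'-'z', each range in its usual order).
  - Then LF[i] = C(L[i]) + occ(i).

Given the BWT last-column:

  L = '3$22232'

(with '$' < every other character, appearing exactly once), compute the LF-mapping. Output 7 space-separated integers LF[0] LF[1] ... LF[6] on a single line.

Answer: 5 0 1 2 3 6 4

Derivation:
Char counts: '$':1, '2':4, '3':2
C (first-col start): C('$')=0, C('2')=1, C('3')=5
L[0]='3': occ=0, LF[0]=C('3')+0=5+0=5
L[1]='$': occ=0, LF[1]=C('$')+0=0+0=0
L[2]='2': occ=0, LF[2]=C('2')+0=1+0=1
L[3]='2': occ=1, LF[3]=C('2')+1=1+1=2
L[4]='2': occ=2, LF[4]=C('2')+2=1+2=3
L[5]='3': occ=1, LF[5]=C('3')+1=5+1=6
L[6]='2': occ=3, LF[6]=C('2')+3=1+3=4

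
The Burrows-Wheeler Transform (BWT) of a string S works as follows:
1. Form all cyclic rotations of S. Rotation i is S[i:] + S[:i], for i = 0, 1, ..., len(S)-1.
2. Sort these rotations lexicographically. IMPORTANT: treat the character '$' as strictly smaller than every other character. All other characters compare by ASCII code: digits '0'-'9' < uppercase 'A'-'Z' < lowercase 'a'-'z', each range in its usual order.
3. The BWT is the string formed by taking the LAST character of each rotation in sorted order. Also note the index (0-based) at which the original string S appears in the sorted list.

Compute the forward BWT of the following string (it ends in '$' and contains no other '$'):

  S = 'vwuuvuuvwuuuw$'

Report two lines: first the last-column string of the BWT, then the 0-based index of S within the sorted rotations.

All 14 rotations (rotation i = S[i:]+S[:i]):
  rot[0] = vwuuvuuvwuuuw$
  rot[1] = wuuvuuvwuuuw$v
  rot[2] = uuvuuvwuuuw$vw
  rot[3] = uvuuvwuuuw$vwu
  rot[4] = vuuvwuuuw$vwuu
  rot[5] = uuvwuuuw$vwuuv
  rot[6] = uvwuuuw$vwuuvu
  rot[7] = vwuuuw$vwuuvuu
  rot[8] = wuuuw$vwuuvuuv
  rot[9] = uuuw$vwuuvuuvw
  rot[10] = uuw$vwuuvuuvwu
  rot[11] = uw$vwuuvuuvwuu
  rot[12] = w$vwuuvuuvwuuu
  rot[13] = $vwuuvuuvwuuuw
Sorted (with $ < everything):
  sorted[0] = $vwuuvuuvwuuuw  (last char: 'w')
  sorted[1] = uuuw$vwuuvuuvw  (last char: 'w')
  sorted[2] = uuvuuvwuuuw$vw  (last char: 'w')
  sorted[3] = uuvwuuuw$vwuuv  (last char: 'v')
  sorted[4] = uuw$vwuuvuuvwu  (last char: 'u')
  sorted[5] = uvuuvwuuuw$vwu  (last char: 'u')
  sorted[6] = uvwuuuw$vwuuvu  (last char: 'u')
  sorted[7] = uw$vwuuvuuvwuu  (last char: 'u')
  sorted[8] = vuuvwuuuw$vwuu  (last char: 'u')
  sorted[9] = vwuuuw$vwuuvuu  (last char: 'u')
  sorted[10] = vwuuvuuvwuuuw$  (last char: '$')
  sorted[11] = w$vwuuvuuvwuuu  (last char: 'u')
  sorted[12] = wuuuw$vwuuvuuv  (last char: 'v')
  sorted[13] = wuuvuuvwuuuw$v  (last char: 'v')
Last column: wwwvuuuuuu$uvv
Original string S is at sorted index 10

Answer: wwwvuuuuuu$uvv
10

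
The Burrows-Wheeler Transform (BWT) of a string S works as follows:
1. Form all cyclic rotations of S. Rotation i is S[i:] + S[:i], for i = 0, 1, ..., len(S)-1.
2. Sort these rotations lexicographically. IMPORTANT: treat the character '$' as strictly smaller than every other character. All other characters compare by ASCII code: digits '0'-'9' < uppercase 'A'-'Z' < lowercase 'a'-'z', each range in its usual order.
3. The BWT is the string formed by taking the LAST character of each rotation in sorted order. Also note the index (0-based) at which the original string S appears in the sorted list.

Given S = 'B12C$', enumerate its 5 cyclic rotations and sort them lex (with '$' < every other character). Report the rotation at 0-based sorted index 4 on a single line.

All 5 rotations (rotation i = S[i:]+S[:i]):
  rot[0] = B12C$
  rot[1] = 12C$B
  rot[2] = 2C$B1
  rot[3] = C$B12
  rot[4] = $B12C
Sorted (with $ < everything):
  sorted[0] = $B12C
  sorted[1] = 12C$B
  sorted[2] = 2C$B1
  sorted[3] = B12C$
  sorted[4] = C$B12
sorted[4] = C$B12

Answer: C$B12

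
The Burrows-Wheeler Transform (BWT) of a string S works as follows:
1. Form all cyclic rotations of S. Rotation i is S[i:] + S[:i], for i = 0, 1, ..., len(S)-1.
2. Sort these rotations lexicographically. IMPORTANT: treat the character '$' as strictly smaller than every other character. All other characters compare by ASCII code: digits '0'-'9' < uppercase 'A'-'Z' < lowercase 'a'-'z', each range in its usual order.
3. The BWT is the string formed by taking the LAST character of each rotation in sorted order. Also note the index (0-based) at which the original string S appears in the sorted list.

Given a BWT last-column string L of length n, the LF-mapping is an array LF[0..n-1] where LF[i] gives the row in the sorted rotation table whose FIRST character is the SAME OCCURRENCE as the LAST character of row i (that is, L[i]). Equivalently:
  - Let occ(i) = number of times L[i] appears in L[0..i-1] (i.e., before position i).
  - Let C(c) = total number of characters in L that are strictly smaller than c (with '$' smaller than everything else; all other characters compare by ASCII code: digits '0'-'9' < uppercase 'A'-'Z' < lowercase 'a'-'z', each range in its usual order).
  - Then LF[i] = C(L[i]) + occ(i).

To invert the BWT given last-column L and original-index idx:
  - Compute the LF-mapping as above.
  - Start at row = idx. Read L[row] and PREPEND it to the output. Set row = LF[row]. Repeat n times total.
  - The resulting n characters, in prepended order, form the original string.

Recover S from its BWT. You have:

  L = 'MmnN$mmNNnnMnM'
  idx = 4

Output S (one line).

LF mapping: 1 7 10 4 0 8 9 5 6 11 12 2 13 3
Walk LF starting at row 4, prepending L[row]:
  step 1: row=4, L[4]='$', prepend. Next row=LF[4]=0
  step 2: row=0, L[0]='M', prepend. Next row=LF[0]=1
  step 3: row=1, L[1]='m', prepend. Next row=LF[1]=7
  step 4: row=7, L[7]='N', prepend. Next row=LF[7]=5
  step 5: row=5, L[5]='m', prepend. Next row=LF[5]=8
  step 6: row=8, L[8]='N', prepend. Next row=LF[8]=6
  step 7: row=6, L[6]='m', prepend. Next row=LF[6]=9
  step 8: row=9, L[9]='n', prepend. Next row=LF[9]=11
  step 9: row=11, L[11]='M', prepend. Next row=LF[11]=2
  step 10: row=2, L[2]='n', prepend. Next row=LF[2]=10
  step 11: row=10, L[10]='n', prepend. Next row=LF[10]=12
  step 12: row=12, L[12]='n', prepend. Next row=LF[12]=13
  step 13: row=13, L[13]='M', prepend. Next row=LF[13]=3
  step 14: row=3, L[3]='N', prepend. Next row=LF[3]=4
Reversed output: NMnnnMnmNmNmM$

Answer: NMnnnMnmNmNmM$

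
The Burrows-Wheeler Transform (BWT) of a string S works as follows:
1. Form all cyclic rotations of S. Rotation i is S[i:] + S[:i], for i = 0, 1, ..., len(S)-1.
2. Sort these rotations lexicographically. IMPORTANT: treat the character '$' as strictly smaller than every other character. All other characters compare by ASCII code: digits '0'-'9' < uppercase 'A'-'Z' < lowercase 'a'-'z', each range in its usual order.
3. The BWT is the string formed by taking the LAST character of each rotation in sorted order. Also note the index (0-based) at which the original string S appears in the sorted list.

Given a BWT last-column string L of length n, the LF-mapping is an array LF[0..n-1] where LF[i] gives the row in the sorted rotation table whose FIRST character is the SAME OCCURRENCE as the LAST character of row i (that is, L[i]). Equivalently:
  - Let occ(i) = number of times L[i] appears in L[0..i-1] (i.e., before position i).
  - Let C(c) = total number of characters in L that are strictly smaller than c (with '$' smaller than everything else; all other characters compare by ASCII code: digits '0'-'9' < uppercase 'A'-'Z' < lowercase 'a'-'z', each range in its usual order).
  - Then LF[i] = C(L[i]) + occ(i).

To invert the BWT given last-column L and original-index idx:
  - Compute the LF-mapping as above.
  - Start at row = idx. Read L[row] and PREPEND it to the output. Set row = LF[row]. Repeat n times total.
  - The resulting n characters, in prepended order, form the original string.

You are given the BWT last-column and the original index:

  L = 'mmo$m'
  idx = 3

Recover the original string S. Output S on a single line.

Answer: momm$

Derivation:
LF mapping: 1 2 4 0 3
Walk LF starting at row 3, prepending L[row]:
  step 1: row=3, L[3]='$', prepend. Next row=LF[3]=0
  step 2: row=0, L[0]='m', prepend. Next row=LF[0]=1
  step 3: row=1, L[1]='m', prepend. Next row=LF[1]=2
  step 4: row=2, L[2]='o', prepend. Next row=LF[2]=4
  step 5: row=4, L[4]='m', prepend. Next row=LF[4]=3
Reversed output: momm$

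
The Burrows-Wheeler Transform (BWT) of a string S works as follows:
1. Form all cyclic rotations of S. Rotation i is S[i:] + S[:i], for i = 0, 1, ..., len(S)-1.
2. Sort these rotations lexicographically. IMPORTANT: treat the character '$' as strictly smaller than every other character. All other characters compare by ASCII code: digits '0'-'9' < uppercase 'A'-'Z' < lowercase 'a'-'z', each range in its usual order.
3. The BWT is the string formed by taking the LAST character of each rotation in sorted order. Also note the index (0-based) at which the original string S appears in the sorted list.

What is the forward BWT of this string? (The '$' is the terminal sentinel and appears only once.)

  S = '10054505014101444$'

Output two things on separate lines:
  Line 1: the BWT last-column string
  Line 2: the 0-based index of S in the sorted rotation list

Answer: 415150$40041415040
6

Derivation:
All 18 rotations (rotation i = S[i:]+S[:i]):
  rot[0] = 10054505014101444$
  rot[1] = 0054505014101444$1
  rot[2] = 054505014101444$10
  rot[3] = 54505014101444$100
  rot[4] = 4505014101444$1005
  rot[5] = 505014101444$10054
  rot[6] = 05014101444$100545
  rot[7] = 5014101444$1005450
  rot[8] = 014101444$10054505
  rot[9] = 14101444$100545050
  rot[10] = 4101444$1005450501
  rot[11] = 101444$10054505014
  rot[12] = 01444$100545050141
  rot[13] = 1444$1005450501410
  rot[14] = 444$10054505014101
  rot[15] = 44$100545050141014
  rot[16] = 4$1005450501410144
  rot[17] = $10054505014101444
Sorted (with $ < everything):
  sorted[0] = $10054505014101444  (last char: '4')
  sorted[1] = 0054505014101444$1  (last char: '1')
  sorted[2] = 014101444$10054505  (last char: '5')
  sorted[3] = 01444$100545050141  (last char: '1')
  sorted[4] = 05014101444$100545  (last char: '5')
  sorted[5] = 054505014101444$10  (last char: '0')
  sorted[6] = 10054505014101444$  (last char: '$')
  sorted[7] = 101444$10054505014  (last char: '4')
  sorted[8] = 14101444$100545050  (last char: '0')
  sorted[9] = 1444$1005450501410  (last char: '0')
  sorted[10] = 4$1005450501410144  (last char: '4')
  sorted[11] = 4101444$1005450501  (last char: '1')
  sorted[12] = 44$100545050141014  (last char: '4')
  sorted[13] = 444$10054505014101  (last char: '1')
  sorted[14] = 4505014101444$1005  (last char: '5')
  sorted[15] = 5014101444$1005450  (last char: '0')
  sorted[16] = 505014101444$10054  (last char: '4')
  sorted[17] = 54505014101444$100  (last char: '0')
Last column: 415150$40041415040
Original string S is at sorted index 6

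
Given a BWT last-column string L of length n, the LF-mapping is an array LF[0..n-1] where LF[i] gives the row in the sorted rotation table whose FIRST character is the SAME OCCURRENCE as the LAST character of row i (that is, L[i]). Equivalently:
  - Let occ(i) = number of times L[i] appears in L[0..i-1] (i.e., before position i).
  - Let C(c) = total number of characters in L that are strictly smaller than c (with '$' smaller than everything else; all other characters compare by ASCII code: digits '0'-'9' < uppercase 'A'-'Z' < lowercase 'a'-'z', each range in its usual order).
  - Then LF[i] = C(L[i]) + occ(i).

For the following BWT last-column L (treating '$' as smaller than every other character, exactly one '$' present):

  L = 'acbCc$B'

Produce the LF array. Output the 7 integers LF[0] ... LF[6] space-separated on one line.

Char counts: '$':1, 'B':1, 'C':1, 'a':1, 'b':1, 'c':2
C (first-col start): C('$')=0, C('B')=1, C('C')=2, C('a')=3, C('b')=4, C('c')=5
L[0]='a': occ=0, LF[0]=C('a')+0=3+0=3
L[1]='c': occ=0, LF[1]=C('c')+0=5+0=5
L[2]='b': occ=0, LF[2]=C('b')+0=4+0=4
L[3]='C': occ=0, LF[3]=C('C')+0=2+0=2
L[4]='c': occ=1, LF[4]=C('c')+1=5+1=6
L[5]='$': occ=0, LF[5]=C('$')+0=0+0=0
L[6]='B': occ=0, LF[6]=C('B')+0=1+0=1

Answer: 3 5 4 2 6 0 1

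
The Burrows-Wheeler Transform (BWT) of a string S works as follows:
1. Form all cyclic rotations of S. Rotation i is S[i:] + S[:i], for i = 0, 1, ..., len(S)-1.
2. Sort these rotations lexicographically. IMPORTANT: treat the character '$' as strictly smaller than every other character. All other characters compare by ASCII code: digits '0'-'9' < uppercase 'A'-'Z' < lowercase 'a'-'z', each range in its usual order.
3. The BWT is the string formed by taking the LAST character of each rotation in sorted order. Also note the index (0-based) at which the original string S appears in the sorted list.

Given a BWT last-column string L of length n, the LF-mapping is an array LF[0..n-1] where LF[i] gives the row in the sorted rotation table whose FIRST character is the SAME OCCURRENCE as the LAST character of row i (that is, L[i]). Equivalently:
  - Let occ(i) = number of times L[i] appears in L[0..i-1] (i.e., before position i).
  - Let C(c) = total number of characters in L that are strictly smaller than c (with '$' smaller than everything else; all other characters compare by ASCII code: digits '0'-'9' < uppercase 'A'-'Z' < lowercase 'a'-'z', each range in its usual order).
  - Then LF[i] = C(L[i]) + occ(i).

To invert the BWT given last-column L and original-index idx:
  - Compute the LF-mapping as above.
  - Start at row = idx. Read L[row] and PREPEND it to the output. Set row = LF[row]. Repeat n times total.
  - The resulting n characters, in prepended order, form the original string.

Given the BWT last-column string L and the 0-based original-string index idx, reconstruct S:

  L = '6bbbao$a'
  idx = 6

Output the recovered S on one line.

Answer: baobab6$

Derivation:
LF mapping: 1 4 5 6 2 7 0 3
Walk LF starting at row 6, prepending L[row]:
  step 1: row=6, L[6]='$', prepend. Next row=LF[6]=0
  step 2: row=0, L[0]='6', prepend. Next row=LF[0]=1
  step 3: row=1, L[1]='b', prepend. Next row=LF[1]=4
  step 4: row=4, L[4]='a', prepend. Next row=LF[4]=2
  step 5: row=2, L[2]='b', prepend. Next row=LF[2]=5
  step 6: row=5, L[5]='o', prepend. Next row=LF[5]=7
  step 7: row=7, L[7]='a', prepend. Next row=LF[7]=3
  step 8: row=3, L[3]='b', prepend. Next row=LF[3]=6
Reversed output: baobab6$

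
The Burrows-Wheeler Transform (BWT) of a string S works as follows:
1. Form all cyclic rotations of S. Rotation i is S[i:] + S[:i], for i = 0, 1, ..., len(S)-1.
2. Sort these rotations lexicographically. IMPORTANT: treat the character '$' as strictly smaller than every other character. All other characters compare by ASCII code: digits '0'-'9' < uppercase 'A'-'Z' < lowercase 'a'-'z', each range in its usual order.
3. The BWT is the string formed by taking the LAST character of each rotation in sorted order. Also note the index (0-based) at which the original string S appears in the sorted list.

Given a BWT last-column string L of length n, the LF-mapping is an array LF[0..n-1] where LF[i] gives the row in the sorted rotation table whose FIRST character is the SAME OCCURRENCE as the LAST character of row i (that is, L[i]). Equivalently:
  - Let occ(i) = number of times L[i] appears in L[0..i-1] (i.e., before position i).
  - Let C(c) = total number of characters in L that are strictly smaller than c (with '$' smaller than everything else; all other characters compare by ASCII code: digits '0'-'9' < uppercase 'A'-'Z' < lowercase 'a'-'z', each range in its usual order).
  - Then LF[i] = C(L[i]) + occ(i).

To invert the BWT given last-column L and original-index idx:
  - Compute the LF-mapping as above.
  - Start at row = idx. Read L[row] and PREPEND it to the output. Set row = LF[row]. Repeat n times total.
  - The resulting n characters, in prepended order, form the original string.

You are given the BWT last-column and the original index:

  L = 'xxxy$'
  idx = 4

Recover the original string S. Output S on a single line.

LF mapping: 1 2 3 4 0
Walk LF starting at row 4, prepending L[row]:
  step 1: row=4, L[4]='$', prepend. Next row=LF[4]=0
  step 2: row=0, L[0]='x', prepend. Next row=LF[0]=1
  step 3: row=1, L[1]='x', prepend. Next row=LF[1]=2
  step 4: row=2, L[2]='x', prepend. Next row=LF[2]=3
  step 5: row=3, L[3]='y', prepend. Next row=LF[3]=4
Reversed output: yxxx$

Answer: yxxx$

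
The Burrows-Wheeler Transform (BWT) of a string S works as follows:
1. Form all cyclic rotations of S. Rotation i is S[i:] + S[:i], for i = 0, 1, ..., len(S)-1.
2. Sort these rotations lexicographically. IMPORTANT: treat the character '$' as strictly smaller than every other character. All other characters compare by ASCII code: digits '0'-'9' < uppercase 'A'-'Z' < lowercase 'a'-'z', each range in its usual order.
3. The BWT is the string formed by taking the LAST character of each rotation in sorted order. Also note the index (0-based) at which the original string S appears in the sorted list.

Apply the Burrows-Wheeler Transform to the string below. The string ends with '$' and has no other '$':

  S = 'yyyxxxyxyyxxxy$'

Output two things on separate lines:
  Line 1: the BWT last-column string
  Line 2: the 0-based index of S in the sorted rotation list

Answer: yyyxxxxyxyyxxy$
14

Derivation:
All 15 rotations (rotation i = S[i:]+S[:i]):
  rot[0] = yyyxxxyxyyxxxy$
  rot[1] = yyxxxyxyyxxxy$y
  rot[2] = yxxxyxyyxxxy$yy
  rot[3] = xxxyxyyxxxy$yyy
  rot[4] = xxyxyyxxxy$yyyx
  rot[5] = xyxyyxxxy$yyyxx
  rot[6] = yxyyxxxy$yyyxxx
  rot[7] = xyyxxxy$yyyxxxy
  rot[8] = yyxxxy$yyyxxxyx
  rot[9] = yxxxy$yyyxxxyxy
  rot[10] = xxxy$yyyxxxyxyy
  rot[11] = xxy$yyyxxxyxyyx
  rot[12] = xy$yyyxxxyxyyxx
  rot[13] = y$yyyxxxyxyyxxx
  rot[14] = $yyyxxxyxyyxxxy
Sorted (with $ < everything):
  sorted[0] = $yyyxxxyxyyxxxy  (last char: 'y')
  sorted[1] = xxxy$yyyxxxyxyy  (last char: 'y')
  sorted[2] = xxxyxyyxxxy$yyy  (last char: 'y')
  sorted[3] = xxy$yyyxxxyxyyx  (last char: 'x')
  sorted[4] = xxyxyyxxxy$yyyx  (last char: 'x')
  sorted[5] = xy$yyyxxxyxyyxx  (last char: 'x')
  sorted[6] = xyxyyxxxy$yyyxx  (last char: 'x')
  sorted[7] = xyyxxxy$yyyxxxy  (last char: 'y')
  sorted[8] = y$yyyxxxyxyyxxx  (last char: 'x')
  sorted[9] = yxxxy$yyyxxxyxy  (last char: 'y')
  sorted[10] = yxxxyxyyxxxy$yy  (last char: 'y')
  sorted[11] = yxyyxxxy$yyyxxx  (last char: 'x')
  sorted[12] = yyxxxy$yyyxxxyx  (last char: 'x')
  sorted[13] = yyxxxyxyyxxxy$y  (last char: 'y')
  sorted[14] = yyyxxxyxyyxxxy$  (last char: '$')
Last column: yyyxxxxyxyyxxy$
Original string S is at sorted index 14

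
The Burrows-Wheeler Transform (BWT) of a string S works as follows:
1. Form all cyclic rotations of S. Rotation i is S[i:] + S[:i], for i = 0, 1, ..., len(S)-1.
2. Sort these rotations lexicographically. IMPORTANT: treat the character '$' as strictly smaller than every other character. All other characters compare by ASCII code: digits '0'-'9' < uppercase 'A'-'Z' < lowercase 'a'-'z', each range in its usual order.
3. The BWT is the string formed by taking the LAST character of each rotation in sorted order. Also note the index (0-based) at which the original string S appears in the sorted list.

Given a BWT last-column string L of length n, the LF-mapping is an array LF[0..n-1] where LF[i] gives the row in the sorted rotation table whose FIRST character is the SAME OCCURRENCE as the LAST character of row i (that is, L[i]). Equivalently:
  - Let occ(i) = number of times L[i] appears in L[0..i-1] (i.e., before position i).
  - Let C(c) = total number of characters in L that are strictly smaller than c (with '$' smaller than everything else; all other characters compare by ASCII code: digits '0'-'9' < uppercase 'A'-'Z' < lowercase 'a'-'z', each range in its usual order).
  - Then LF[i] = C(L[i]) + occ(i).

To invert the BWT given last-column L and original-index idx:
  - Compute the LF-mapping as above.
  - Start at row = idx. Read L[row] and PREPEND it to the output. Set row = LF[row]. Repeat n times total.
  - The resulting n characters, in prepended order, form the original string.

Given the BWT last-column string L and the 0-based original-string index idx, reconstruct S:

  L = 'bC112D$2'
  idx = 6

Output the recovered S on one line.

LF mapping: 7 5 1 2 3 6 0 4
Walk LF starting at row 6, prepending L[row]:
  step 1: row=6, L[6]='$', prepend. Next row=LF[6]=0
  step 2: row=0, L[0]='b', prepend. Next row=LF[0]=7
  step 3: row=7, L[7]='2', prepend. Next row=LF[7]=4
  step 4: row=4, L[4]='2', prepend. Next row=LF[4]=3
  step 5: row=3, L[3]='1', prepend. Next row=LF[3]=2
  step 6: row=2, L[2]='1', prepend. Next row=LF[2]=1
  step 7: row=1, L[1]='C', prepend. Next row=LF[1]=5
  step 8: row=5, L[5]='D', prepend. Next row=LF[5]=6
Reversed output: DC1122b$

Answer: DC1122b$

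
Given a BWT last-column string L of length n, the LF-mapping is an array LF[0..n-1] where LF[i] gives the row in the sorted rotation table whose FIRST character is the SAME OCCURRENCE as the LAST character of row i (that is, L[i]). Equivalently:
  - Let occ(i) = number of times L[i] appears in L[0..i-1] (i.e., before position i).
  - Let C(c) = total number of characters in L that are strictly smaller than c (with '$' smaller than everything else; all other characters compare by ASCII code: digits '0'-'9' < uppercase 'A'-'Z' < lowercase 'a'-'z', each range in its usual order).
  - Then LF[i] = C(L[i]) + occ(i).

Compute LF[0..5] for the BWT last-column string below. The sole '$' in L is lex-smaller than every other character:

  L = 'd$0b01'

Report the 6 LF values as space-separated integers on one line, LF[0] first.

Char counts: '$':1, '0':2, '1':1, 'b':1, 'd':1
C (first-col start): C('$')=0, C('0')=1, C('1')=3, C('b')=4, C('d')=5
L[0]='d': occ=0, LF[0]=C('d')+0=5+0=5
L[1]='$': occ=0, LF[1]=C('$')+0=0+0=0
L[2]='0': occ=0, LF[2]=C('0')+0=1+0=1
L[3]='b': occ=0, LF[3]=C('b')+0=4+0=4
L[4]='0': occ=1, LF[4]=C('0')+1=1+1=2
L[5]='1': occ=0, LF[5]=C('1')+0=3+0=3

Answer: 5 0 1 4 2 3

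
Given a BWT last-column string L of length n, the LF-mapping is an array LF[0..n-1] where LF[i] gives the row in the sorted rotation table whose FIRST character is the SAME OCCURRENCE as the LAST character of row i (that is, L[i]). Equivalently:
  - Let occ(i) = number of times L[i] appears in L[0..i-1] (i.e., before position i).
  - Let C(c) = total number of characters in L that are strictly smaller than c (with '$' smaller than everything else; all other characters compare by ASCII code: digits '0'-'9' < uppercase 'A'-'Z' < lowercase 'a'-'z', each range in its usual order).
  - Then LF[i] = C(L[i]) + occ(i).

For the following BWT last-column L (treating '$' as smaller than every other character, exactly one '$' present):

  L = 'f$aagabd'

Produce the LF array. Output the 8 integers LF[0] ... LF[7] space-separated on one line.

Answer: 6 0 1 2 7 3 4 5

Derivation:
Char counts: '$':1, 'a':3, 'b':1, 'd':1, 'f':1, 'g':1
C (first-col start): C('$')=0, C('a')=1, C('b')=4, C('d')=5, C('f')=6, C('g')=7
L[0]='f': occ=0, LF[0]=C('f')+0=6+0=6
L[1]='$': occ=0, LF[1]=C('$')+0=0+0=0
L[2]='a': occ=0, LF[2]=C('a')+0=1+0=1
L[3]='a': occ=1, LF[3]=C('a')+1=1+1=2
L[4]='g': occ=0, LF[4]=C('g')+0=7+0=7
L[5]='a': occ=2, LF[5]=C('a')+2=1+2=3
L[6]='b': occ=0, LF[6]=C('b')+0=4+0=4
L[7]='d': occ=0, LF[7]=C('d')+0=5+0=5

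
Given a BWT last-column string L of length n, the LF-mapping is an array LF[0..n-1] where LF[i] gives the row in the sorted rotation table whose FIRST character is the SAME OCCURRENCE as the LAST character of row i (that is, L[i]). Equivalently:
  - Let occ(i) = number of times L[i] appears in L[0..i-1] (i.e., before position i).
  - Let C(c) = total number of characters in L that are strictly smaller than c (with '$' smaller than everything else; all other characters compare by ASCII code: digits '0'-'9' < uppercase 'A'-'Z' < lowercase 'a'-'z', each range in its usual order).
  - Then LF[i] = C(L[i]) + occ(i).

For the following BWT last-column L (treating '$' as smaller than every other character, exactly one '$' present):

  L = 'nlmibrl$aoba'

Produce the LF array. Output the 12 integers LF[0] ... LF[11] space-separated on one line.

Char counts: '$':1, 'a':2, 'b':2, 'i':1, 'l':2, 'm':1, 'n':1, 'o':1, 'r':1
C (first-col start): C('$')=0, C('a')=1, C('b')=3, C('i')=5, C('l')=6, C('m')=8, C('n')=9, C('o')=10, C('r')=11
L[0]='n': occ=0, LF[0]=C('n')+0=9+0=9
L[1]='l': occ=0, LF[1]=C('l')+0=6+0=6
L[2]='m': occ=0, LF[2]=C('m')+0=8+0=8
L[3]='i': occ=0, LF[3]=C('i')+0=5+0=5
L[4]='b': occ=0, LF[4]=C('b')+0=3+0=3
L[5]='r': occ=0, LF[5]=C('r')+0=11+0=11
L[6]='l': occ=1, LF[6]=C('l')+1=6+1=7
L[7]='$': occ=0, LF[7]=C('$')+0=0+0=0
L[8]='a': occ=0, LF[8]=C('a')+0=1+0=1
L[9]='o': occ=0, LF[9]=C('o')+0=10+0=10
L[10]='b': occ=1, LF[10]=C('b')+1=3+1=4
L[11]='a': occ=1, LF[11]=C('a')+1=1+1=2

Answer: 9 6 8 5 3 11 7 0 1 10 4 2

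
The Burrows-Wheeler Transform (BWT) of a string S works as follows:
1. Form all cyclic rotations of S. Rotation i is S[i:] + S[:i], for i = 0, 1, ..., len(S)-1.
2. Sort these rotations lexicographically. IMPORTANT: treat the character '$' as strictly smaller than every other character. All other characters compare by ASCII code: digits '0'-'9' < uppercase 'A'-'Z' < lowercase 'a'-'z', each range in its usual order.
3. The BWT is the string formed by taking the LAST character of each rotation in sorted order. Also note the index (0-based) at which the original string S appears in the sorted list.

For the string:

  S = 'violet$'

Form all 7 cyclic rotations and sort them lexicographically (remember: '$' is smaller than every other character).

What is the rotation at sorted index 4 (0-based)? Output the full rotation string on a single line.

Answer: olet$vi

Derivation:
All 7 rotations (rotation i = S[i:]+S[:i]):
  rot[0] = violet$
  rot[1] = iolet$v
  rot[2] = olet$vi
  rot[3] = let$vio
  rot[4] = et$viol
  rot[5] = t$viole
  rot[6] = $violet
Sorted (with $ < everything):
  sorted[0] = $violet
  sorted[1] = et$viol
  sorted[2] = iolet$v
  sorted[3] = let$vio
  sorted[4] = olet$vi
  sorted[5] = t$viole
  sorted[6] = violet$
sorted[4] = olet$vi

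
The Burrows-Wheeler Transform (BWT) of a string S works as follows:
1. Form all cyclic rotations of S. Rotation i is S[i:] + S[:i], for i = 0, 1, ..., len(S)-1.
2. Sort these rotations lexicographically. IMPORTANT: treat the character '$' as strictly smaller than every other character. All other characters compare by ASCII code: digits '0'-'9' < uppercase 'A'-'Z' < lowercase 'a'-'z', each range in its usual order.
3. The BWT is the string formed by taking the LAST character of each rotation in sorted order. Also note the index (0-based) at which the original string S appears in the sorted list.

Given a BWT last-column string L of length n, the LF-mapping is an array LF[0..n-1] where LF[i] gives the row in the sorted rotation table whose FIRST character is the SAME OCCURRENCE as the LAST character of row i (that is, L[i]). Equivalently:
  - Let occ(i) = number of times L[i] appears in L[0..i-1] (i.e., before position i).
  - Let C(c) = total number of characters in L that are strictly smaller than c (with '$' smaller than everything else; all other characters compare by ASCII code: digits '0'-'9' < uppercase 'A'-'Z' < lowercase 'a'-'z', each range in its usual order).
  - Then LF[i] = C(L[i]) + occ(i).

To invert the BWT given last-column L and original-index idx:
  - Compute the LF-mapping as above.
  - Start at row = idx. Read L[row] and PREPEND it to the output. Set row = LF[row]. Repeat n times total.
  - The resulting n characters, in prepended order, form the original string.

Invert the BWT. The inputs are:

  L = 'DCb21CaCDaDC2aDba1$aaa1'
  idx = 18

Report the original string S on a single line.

LF mapping: 10 6 21 4 1 7 14 8 11 15 12 9 5 16 13 22 17 2 0 18 19 20 3
Walk LF starting at row 18, prepending L[row]:
  step 1: row=18, L[18]='$', prepend. Next row=LF[18]=0
  step 2: row=0, L[0]='D', prepend. Next row=LF[0]=10
  step 3: row=10, L[10]='D', prepend. Next row=LF[10]=12
  step 4: row=12, L[12]='2', prepend. Next row=LF[12]=5
  step 5: row=5, L[5]='C', prepend. Next row=LF[5]=7
  step 6: row=7, L[7]='C', prepend. Next row=LF[7]=8
  step 7: row=8, L[8]='D', prepend. Next row=LF[8]=11
  step 8: row=11, L[11]='C', prepend. Next row=LF[11]=9
  step 9: row=9, L[9]='a', prepend. Next row=LF[9]=15
  step 10: row=15, L[15]='b', prepend. Next row=LF[15]=22
  step 11: row=22, L[22]='1', prepend. Next row=LF[22]=3
  step 12: row=3, L[3]='2', prepend. Next row=LF[3]=4
  step 13: row=4, L[4]='1', prepend. Next row=LF[4]=1
  step 14: row=1, L[1]='C', prepend. Next row=LF[1]=6
  step 15: row=6, L[6]='a', prepend. Next row=LF[6]=14
  step 16: row=14, L[14]='D', prepend. Next row=LF[14]=13
  step 17: row=13, L[13]='a', prepend. Next row=LF[13]=16
  step 18: row=16, L[16]='a', prepend. Next row=LF[16]=17
  step 19: row=17, L[17]='1', prepend. Next row=LF[17]=2
  step 20: row=2, L[2]='b', prepend. Next row=LF[2]=21
  step 21: row=21, L[21]='a', prepend. Next row=LF[21]=20
  step 22: row=20, L[20]='a', prepend. Next row=LF[20]=19
  step 23: row=19, L[19]='a', prepend. Next row=LF[19]=18
Reversed output: aaab1aaDaC121baCDCC2DD$

Answer: aaab1aaDaC121baCDCC2DD$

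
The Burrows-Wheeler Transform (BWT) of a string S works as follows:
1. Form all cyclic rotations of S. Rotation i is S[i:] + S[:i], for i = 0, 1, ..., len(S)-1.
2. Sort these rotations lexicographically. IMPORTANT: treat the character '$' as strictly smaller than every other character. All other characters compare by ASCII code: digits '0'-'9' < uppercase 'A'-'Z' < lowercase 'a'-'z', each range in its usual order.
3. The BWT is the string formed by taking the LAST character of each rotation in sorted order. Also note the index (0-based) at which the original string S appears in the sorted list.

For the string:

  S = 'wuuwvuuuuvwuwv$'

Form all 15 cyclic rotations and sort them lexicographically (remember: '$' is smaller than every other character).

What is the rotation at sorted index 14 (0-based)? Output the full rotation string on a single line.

All 15 rotations (rotation i = S[i:]+S[:i]):
  rot[0] = wuuwvuuuuvwuwv$
  rot[1] = uuwvuuuuvwuwv$w
  rot[2] = uwvuuuuvwuwv$wu
  rot[3] = wvuuuuvwuwv$wuu
  rot[4] = vuuuuvwuwv$wuuw
  rot[5] = uuuuvwuwv$wuuwv
  rot[6] = uuuvwuwv$wuuwvu
  rot[7] = uuvwuwv$wuuwvuu
  rot[8] = uvwuwv$wuuwvuuu
  rot[9] = vwuwv$wuuwvuuuu
  rot[10] = wuwv$wuuwvuuuuv
  rot[11] = uwv$wuuwvuuuuvw
  rot[12] = wv$wuuwvuuuuvwu
  rot[13] = v$wuuwvuuuuvwuw
  rot[14] = $wuuwvuuuuvwuwv
Sorted (with $ < everything):
  sorted[0] = $wuuwvuuuuvwuwv
  sorted[1] = uuuuvwuwv$wuuwv
  sorted[2] = uuuvwuwv$wuuwvu
  sorted[3] = uuvwuwv$wuuwvuu
  sorted[4] = uuwvuuuuvwuwv$w
  sorted[5] = uvwuwv$wuuwvuuu
  sorted[6] = uwv$wuuwvuuuuvw
  sorted[7] = uwvuuuuvwuwv$wu
  sorted[8] = v$wuuwvuuuuvwuw
  sorted[9] = vuuuuvwuwv$wuuw
  sorted[10] = vwuwv$wuuwvuuuu
  sorted[11] = wuuwvuuuuvwuwv$
  sorted[12] = wuwv$wuuwvuuuuv
  sorted[13] = wv$wuuwvuuuuvwu
  sorted[14] = wvuuuuvwuwv$wuu
sorted[14] = wvuuuuvwuwv$wuu

Answer: wvuuuuvwuwv$wuu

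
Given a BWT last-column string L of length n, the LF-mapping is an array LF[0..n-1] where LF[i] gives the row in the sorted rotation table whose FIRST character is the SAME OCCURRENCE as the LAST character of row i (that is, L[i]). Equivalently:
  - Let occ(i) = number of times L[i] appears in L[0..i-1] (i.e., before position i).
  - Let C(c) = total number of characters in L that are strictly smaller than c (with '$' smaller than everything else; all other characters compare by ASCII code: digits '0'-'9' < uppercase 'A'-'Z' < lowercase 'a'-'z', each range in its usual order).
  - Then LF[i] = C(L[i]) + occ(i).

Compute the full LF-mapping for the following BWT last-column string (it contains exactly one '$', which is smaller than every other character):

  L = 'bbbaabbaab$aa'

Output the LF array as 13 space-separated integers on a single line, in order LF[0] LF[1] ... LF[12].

Answer: 7 8 9 1 2 10 11 3 4 12 0 5 6

Derivation:
Char counts: '$':1, 'a':6, 'b':6
C (first-col start): C('$')=0, C('a')=1, C('b')=7
L[0]='b': occ=0, LF[0]=C('b')+0=7+0=7
L[1]='b': occ=1, LF[1]=C('b')+1=7+1=8
L[2]='b': occ=2, LF[2]=C('b')+2=7+2=9
L[3]='a': occ=0, LF[3]=C('a')+0=1+0=1
L[4]='a': occ=1, LF[4]=C('a')+1=1+1=2
L[5]='b': occ=3, LF[5]=C('b')+3=7+3=10
L[6]='b': occ=4, LF[6]=C('b')+4=7+4=11
L[7]='a': occ=2, LF[7]=C('a')+2=1+2=3
L[8]='a': occ=3, LF[8]=C('a')+3=1+3=4
L[9]='b': occ=5, LF[9]=C('b')+5=7+5=12
L[10]='$': occ=0, LF[10]=C('$')+0=0+0=0
L[11]='a': occ=4, LF[11]=C('a')+4=1+4=5
L[12]='a': occ=5, LF[12]=C('a')+5=1+5=6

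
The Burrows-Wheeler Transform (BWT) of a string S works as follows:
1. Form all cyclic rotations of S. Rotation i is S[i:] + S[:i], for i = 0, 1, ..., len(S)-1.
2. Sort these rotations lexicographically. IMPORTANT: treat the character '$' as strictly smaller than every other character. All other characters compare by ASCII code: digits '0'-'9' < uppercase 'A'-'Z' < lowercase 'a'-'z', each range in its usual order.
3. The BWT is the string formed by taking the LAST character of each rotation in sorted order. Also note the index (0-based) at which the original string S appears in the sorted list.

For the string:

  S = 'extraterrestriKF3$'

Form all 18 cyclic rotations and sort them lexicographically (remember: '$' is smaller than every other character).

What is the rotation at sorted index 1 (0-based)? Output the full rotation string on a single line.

Answer: 3$extraterrestriKF

Derivation:
All 18 rotations (rotation i = S[i:]+S[:i]):
  rot[0] = extraterrestriKF3$
  rot[1] = xtraterrestriKF3$e
  rot[2] = traterrestriKF3$ex
  rot[3] = raterrestriKF3$ext
  rot[4] = aterrestriKF3$extr
  rot[5] = terrestriKF3$extra
  rot[6] = errestriKF3$extrat
  rot[7] = rrestriKF3$extrate
  rot[8] = restriKF3$extrater
  rot[9] = estriKF3$extraterr
  rot[10] = striKF3$extraterre
  rot[11] = triKF3$extraterres
  rot[12] = riKF3$extraterrest
  rot[13] = iKF3$extraterrestr
  rot[14] = KF3$extraterrestri
  rot[15] = F3$extraterrestriK
  rot[16] = 3$extraterrestriKF
  rot[17] = $extraterrestriKF3
Sorted (with $ < everything):
  sorted[0] = $extraterrestriKF3
  sorted[1] = 3$extraterrestriKF
  sorted[2] = F3$extraterrestriK
  sorted[3] = KF3$extraterrestri
  sorted[4] = aterrestriKF3$extr
  sorted[5] = errestriKF3$extrat
  sorted[6] = estriKF3$extraterr
  sorted[7] = extraterrestriKF3$
  sorted[8] = iKF3$extraterrestr
  sorted[9] = raterrestriKF3$ext
  sorted[10] = restriKF3$extrater
  sorted[11] = riKF3$extraterrest
  sorted[12] = rrestriKF3$extrate
  sorted[13] = striKF3$extraterre
  sorted[14] = terrestriKF3$extra
  sorted[15] = traterrestriKF3$ex
  sorted[16] = triKF3$extraterres
  sorted[17] = xtraterrestriKF3$e
sorted[1] = 3$extraterrestriKF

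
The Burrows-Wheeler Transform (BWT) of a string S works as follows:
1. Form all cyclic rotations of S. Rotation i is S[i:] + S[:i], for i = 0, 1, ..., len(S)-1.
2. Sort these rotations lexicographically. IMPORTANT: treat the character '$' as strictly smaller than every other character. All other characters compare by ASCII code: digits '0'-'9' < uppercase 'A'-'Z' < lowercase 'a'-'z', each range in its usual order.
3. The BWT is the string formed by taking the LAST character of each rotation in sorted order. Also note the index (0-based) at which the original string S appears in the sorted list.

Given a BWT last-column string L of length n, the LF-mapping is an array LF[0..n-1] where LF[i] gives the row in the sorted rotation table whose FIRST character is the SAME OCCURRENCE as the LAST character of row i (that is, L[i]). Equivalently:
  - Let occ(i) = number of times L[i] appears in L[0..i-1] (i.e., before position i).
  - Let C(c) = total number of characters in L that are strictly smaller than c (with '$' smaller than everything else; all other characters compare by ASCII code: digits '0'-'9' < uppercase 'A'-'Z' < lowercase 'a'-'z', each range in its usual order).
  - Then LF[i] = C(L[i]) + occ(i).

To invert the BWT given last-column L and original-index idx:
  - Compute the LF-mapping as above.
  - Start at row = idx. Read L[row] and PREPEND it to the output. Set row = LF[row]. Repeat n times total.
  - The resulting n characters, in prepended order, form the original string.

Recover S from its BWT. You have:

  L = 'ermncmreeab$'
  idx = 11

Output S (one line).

LF mapping: 4 10 7 9 3 8 11 5 6 1 2 0
Walk LF starting at row 11, prepending L[row]:
  step 1: row=11, L[11]='$', prepend. Next row=LF[11]=0
  step 2: row=0, L[0]='e', prepend. Next row=LF[0]=4
  step 3: row=4, L[4]='c', prepend. Next row=LF[4]=3
  step 4: row=3, L[3]='n', prepend. Next row=LF[3]=9
  step 5: row=9, L[9]='a', prepend. Next row=LF[9]=1
  step 6: row=1, L[1]='r', prepend. Next row=LF[1]=10
  step 7: row=10, L[10]='b', prepend. Next row=LF[10]=2
  step 8: row=2, L[2]='m', prepend. Next row=LF[2]=7
  step 9: row=7, L[7]='e', prepend. Next row=LF[7]=5
  step 10: row=5, L[5]='m', prepend. Next row=LF[5]=8
  step 11: row=8, L[8]='e', prepend. Next row=LF[8]=6
  step 12: row=6, L[6]='r', prepend. Next row=LF[6]=11
Reversed output: remembrance$

Answer: remembrance$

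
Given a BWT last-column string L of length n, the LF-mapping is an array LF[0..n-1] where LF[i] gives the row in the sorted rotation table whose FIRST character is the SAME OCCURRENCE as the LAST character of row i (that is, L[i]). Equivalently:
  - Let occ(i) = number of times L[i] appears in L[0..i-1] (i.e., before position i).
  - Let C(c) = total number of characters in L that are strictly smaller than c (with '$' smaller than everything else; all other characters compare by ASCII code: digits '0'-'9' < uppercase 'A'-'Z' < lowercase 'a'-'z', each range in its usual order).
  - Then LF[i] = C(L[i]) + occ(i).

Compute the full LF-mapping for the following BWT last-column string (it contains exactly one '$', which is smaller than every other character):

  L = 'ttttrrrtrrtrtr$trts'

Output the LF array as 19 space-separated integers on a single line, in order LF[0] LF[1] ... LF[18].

Char counts: '$':1, 'r':8, 's':1, 't':9
C (first-col start): C('$')=0, C('r')=1, C('s')=9, C('t')=10
L[0]='t': occ=0, LF[0]=C('t')+0=10+0=10
L[1]='t': occ=1, LF[1]=C('t')+1=10+1=11
L[2]='t': occ=2, LF[2]=C('t')+2=10+2=12
L[3]='t': occ=3, LF[3]=C('t')+3=10+3=13
L[4]='r': occ=0, LF[4]=C('r')+0=1+0=1
L[5]='r': occ=1, LF[5]=C('r')+1=1+1=2
L[6]='r': occ=2, LF[6]=C('r')+2=1+2=3
L[7]='t': occ=4, LF[7]=C('t')+4=10+4=14
L[8]='r': occ=3, LF[8]=C('r')+3=1+3=4
L[9]='r': occ=4, LF[9]=C('r')+4=1+4=5
L[10]='t': occ=5, LF[10]=C('t')+5=10+5=15
L[11]='r': occ=5, LF[11]=C('r')+5=1+5=6
L[12]='t': occ=6, LF[12]=C('t')+6=10+6=16
L[13]='r': occ=6, LF[13]=C('r')+6=1+6=7
L[14]='$': occ=0, LF[14]=C('$')+0=0+0=0
L[15]='t': occ=7, LF[15]=C('t')+7=10+7=17
L[16]='r': occ=7, LF[16]=C('r')+7=1+7=8
L[17]='t': occ=8, LF[17]=C('t')+8=10+8=18
L[18]='s': occ=0, LF[18]=C('s')+0=9+0=9

Answer: 10 11 12 13 1 2 3 14 4 5 15 6 16 7 0 17 8 18 9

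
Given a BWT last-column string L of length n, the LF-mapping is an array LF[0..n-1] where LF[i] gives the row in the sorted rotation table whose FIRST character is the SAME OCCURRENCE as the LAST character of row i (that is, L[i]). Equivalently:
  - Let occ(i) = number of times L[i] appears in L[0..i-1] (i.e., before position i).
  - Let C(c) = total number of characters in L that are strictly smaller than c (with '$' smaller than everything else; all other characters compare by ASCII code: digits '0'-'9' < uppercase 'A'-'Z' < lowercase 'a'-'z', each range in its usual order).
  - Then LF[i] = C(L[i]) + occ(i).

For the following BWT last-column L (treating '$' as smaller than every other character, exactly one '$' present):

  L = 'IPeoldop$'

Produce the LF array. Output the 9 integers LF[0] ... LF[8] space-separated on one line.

Char counts: '$':1, 'I':1, 'P':1, 'd':1, 'e':1, 'l':1, 'o':2, 'p':1
C (first-col start): C('$')=0, C('I')=1, C('P')=2, C('d')=3, C('e')=4, C('l')=5, C('o')=6, C('p')=8
L[0]='I': occ=0, LF[0]=C('I')+0=1+0=1
L[1]='P': occ=0, LF[1]=C('P')+0=2+0=2
L[2]='e': occ=0, LF[2]=C('e')+0=4+0=4
L[3]='o': occ=0, LF[3]=C('o')+0=6+0=6
L[4]='l': occ=0, LF[4]=C('l')+0=5+0=5
L[5]='d': occ=0, LF[5]=C('d')+0=3+0=3
L[6]='o': occ=1, LF[6]=C('o')+1=6+1=7
L[7]='p': occ=0, LF[7]=C('p')+0=8+0=8
L[8]='$': occ=0, LF[8]=C('$')+0=0+0=0

Answer: 1 2 4 6 5 3 7 8 0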